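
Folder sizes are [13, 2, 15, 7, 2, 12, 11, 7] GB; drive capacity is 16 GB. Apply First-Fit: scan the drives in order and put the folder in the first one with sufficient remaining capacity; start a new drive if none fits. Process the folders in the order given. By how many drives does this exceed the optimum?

0

First-Fit: [13,2] [15] [7,2,7] [12] [11] → 5 drives.
Total size 69 GB; any packing needs at least ⌈69/16⌉ = 5 drives.
So 5 is already optimal.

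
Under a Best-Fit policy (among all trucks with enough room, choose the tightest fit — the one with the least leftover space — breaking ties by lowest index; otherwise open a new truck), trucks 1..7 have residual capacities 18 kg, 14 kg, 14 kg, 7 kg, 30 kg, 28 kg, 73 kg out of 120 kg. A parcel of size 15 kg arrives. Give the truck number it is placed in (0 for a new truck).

1

Trucks with room: truck 1 (18 kg), truck 5 (30 kg), truck 6 (28 kg), truck 7 (73 kg).
Tightest fit is truck 1 with 18 kg free.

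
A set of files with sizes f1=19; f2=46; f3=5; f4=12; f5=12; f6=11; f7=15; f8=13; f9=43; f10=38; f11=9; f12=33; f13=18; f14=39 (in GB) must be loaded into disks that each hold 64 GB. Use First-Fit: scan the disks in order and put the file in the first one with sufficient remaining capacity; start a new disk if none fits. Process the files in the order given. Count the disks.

Put f1 (19 GB) in disk 1; 45 GB remain.
Put f2 (46 GB) in disk 2; 18 GB remain.
Put f3 (5 GB) in disk 1; 40 GB remain.
Put f4 (12 GB) in disk 1; 28 GB remain.
Put f5 (12 GB) in disk 1; 16 GB remain.
Put f6 (11 GB) in disk 1; 5 GB remain.
Put f7 (15 GB) in disk 2; 3 GB remain.
Put f8 (13 GB) in disk 3; 51 GB remain.
Put f9 (43 GB) in disk 3; 8 GB remain.
Put f10 (38 GB) in disk 4; 26 GB remain.
Put f11 (9 GB) in disk 4; 17 GB remain.
Put f12 (33 GB) in disk 5; 31 GB remain.
Put f13 (18 GB) in disk 5; 13 GB remain.
Put f14 (39 GB) in disk 6; 25 GB remain.
Final disks: [19,5,12,12,11] [46,15] [13,43] [38,9] [33,18] [39].

6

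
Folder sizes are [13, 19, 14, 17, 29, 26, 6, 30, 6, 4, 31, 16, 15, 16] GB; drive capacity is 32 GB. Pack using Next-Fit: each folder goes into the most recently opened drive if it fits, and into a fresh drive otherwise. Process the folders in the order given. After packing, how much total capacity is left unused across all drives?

46

13 GB → drive 1 (remaining 19 GB)
19 GB → drive 1 (remaining 0 GB)
14 GB → drive 2 (remaining 18 GB)
17 GB → drive 2 (remaining 1 GB)
29 GB → drive 3 (remaining 3 GB)
26 GB → drive 4 (remaining 6 GB)
6 GB → drive 4 (remaining 0 GB)
30 GB → drive 5 (remaining 2 GB)
6 GB → drive 6 (remaining 26 GB)
4 GB → drive 6 (remaining 22 GB)
31 GB → drive 7 (remaining 1 GB)
16 GB → drive 8 (remaining 16 GB)
15 GB → drive 8 (remaining 1 GB)
16 GB → drive 9 (remaining 16 GB)
9 drives × 32 GB = 288 GB; used 242 GB; unused 46 GB.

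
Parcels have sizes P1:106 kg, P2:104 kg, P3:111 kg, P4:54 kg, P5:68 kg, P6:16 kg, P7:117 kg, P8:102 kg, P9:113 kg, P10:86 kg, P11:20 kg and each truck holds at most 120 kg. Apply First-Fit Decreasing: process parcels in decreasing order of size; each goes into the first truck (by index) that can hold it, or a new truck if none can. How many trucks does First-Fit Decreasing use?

9 trucks

Sorted descending: 117, 113, 111, 106, 104, 102, 86, 68, 54, 20, 16.
truck 1: place 117 kg, 3 kg left
truck 2: place 113 kg, 7 kg left
truck 3: place 111 kg, 9 kg left
truck 4: place 106 kg, 14 kg left
truck 5: place 104 kg, 16 kg left
truck 6: place 102 kg, 18 kg left
truck 7: place 86 kg, 34 kg left
truck 8: place 68 kg, 52 kg left
truck 9: place 54 kg, 66 kg left
truck 7: place 20 kg, 14 kg left
truck 5: place 16 kg, 0 kg left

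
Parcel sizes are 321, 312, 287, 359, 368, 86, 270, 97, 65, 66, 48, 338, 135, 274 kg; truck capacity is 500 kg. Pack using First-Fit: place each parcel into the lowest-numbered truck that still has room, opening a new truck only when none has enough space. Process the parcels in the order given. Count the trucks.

Put 321 kg in truck 1; 179 kg remain.
Put 312 kg in truck 2; 188 kg remain.
Put 287 kg in truck 3; 213 kg remain.
Put 359 kg in truck 4; 141 kg remain.
Put 368 kg in truck 5; 132 kg remain.
Put 86 kg in truck 1; 93 kg remain.
Put 270 kg in truck 6; 230 kg remain.
Put 97 kg in truck 2; 91 kg remain.
Put 65 kg in truck 1; 28 kg remain.
Put 66 kg in truck 2; 25 kg remain.
Put 48 kg in truck 3; 165 kg remain.
Put 338 kg in truck 7; 162 kg remain.
Put 135 kg in truck 3; 30 kg remain.
Put 274 kg in truck 8; 226 kg remain.

8 trucks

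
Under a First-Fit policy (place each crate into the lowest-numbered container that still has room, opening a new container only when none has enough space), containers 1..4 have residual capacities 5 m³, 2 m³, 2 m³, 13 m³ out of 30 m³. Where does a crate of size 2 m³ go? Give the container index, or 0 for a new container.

Containers with room: container 1 (5 m³), container 2 (2 m³), container 3 (2 m³), container 4 (13 m³).
The first with room is container 1.

1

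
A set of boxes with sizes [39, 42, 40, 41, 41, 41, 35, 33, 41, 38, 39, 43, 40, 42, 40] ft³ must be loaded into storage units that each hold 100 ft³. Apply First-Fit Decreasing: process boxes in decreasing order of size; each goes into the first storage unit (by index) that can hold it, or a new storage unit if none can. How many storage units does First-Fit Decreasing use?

Sorted descending: 43, 42, 42, 41, 41, 41, 41, 40, 40, 40, 39, 39, 38, 35, 33.
storage unit 1: place 43 ft³, 57 ft³ left
storage unit 1: place 42 ft³, 15 ft³ left
storage unit 2: place 42 ft³, 58 ft³ left
storage unit 2: place 41 ft³, 17 ft³ left
storage unit 3: place 41 ft³, 59 ft³ left
storage unit 3: place 41 ft³, 18 ft³ left
storage unit 4: place 41 ft³, 59 ft³ left
storage unit 4: place 40 ft³, 19 ft³ left
storage unit 5: place 40 ft³, 60 ft³ left
storage unit 5: place 40 ft³, 20 ft³ left
storage unit 6: place 39 ft³, 61 ft³ left
storage unit 6: place 39 ft³, 22 ft³ left
storage unit 7: place 38 ft³, 62 ft³ left
storage unit 7: place 35 ft³, 27 ft³ left
storage unit 8: place 33 ft³, 67 ft³ left
Final storage units: [43,42] [42,41] [41,41] [41,40] [40,40] [39,39] [38,35] [33].

8 storage units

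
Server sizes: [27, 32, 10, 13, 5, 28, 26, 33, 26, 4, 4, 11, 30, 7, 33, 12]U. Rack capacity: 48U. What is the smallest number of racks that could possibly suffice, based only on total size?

7

Total size = 27 + 32 + 10 + 13 + 5 + 28 + 26 + 33 + 26 + 4 + 4 + 11 + 30 + 7 + 33 + 12 = 301U.
⌈301 / 48⌉ = 7.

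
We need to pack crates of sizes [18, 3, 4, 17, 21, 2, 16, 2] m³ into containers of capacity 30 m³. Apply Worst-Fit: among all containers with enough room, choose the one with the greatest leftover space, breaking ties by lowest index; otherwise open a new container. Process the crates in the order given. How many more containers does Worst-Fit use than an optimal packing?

Worst-Fit: [18,3,4] [17,2] [21] [16,2] → 4 containers.
4 crates exceed 15 m³ (half the capacity), and no two of those can share a container, so at least 4 containers are needed.
So 4 is already optimal.

0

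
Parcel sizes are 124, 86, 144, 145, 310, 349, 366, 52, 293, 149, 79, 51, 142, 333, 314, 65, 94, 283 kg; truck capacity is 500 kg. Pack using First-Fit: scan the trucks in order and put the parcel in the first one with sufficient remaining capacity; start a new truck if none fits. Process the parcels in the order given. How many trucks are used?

truck 1: place 124 kg, 376 kg left
truck 1: place 86 kg, 290 kg left
truck 1: place 144 kg, 146 kg left
truck 1: place 145 kg, 1 kg left
truck 2: place 310 kg, 190 kg left
truck 3: place 349 kg, 151 kg left
truck 4: place 366 kg, 134 kg left
truck 2: place 52 kg, 138 kg left
truck 5: place 293 kg, 207 kg left
truck 3: place 149 kg, 2 kg left
truck 2: place 79 kg, 59 kg left
truck 2: place 51 kg, 8 kg left
truck 5: place 142 kg, 65 kg left
truck 6: place 333 kg, 167 kg left
truck 7: place 314 kg, 186 kg left
truck 4: place 65 kg, 69 kg left
truck 6: place 94 kg, 73 kg left
truck 8: place 283 kg, 217 kg left
Final trucks: [124,86,144,145] [310,52,79,51] [349,149] [366,65] [293,142] [333,94] [314] [283].

8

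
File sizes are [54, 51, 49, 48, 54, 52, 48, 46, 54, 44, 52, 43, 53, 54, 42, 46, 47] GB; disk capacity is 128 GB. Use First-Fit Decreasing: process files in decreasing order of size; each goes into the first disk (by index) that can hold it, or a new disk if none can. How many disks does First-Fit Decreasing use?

Sorted descending: 54, 54, 54, 54, 53, 52, 52, 51, 49, 48, 48, 47, 46, 46, 44, 43, 42.
disk 1: place 54 GB, 74 GB left
disk 1: place 54 GB, 20 GB left
disk 2: place 54 GB, 74 GB left
disk 2: place 54 GB, 20 GB left
disk 3: place 53 GB, 75 GB left
disk 3: place 52 GB, 23 GB left
disk 4: place 52 GB, 76 GB left
disk 4: place 51 GB, 25 GB left
disk 5: place 49 GB, 79 GB left
disk 5: place 48 GB, 31 GB left
disk 6: place 48 GB, 80 GB left
disk 6: place 47 GB, 33 GB left
disk 7: place 46 GB, 82 GB left
disk 7: place 46 GB, 36 GB left
disk 8: place 44 GB, 84 GB left
disk 8: place 43 GB, 41 GB left
disk 9: place 42 GB, 86 GB left
Final disks: [54,54] [54,54] [53,52] [52,51] [49,48] [48,47] [46,46] [44,43] [42].

9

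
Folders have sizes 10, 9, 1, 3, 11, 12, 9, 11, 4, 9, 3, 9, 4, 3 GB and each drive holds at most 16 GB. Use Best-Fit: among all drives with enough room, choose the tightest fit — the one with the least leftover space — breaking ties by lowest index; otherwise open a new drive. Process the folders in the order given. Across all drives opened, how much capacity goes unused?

10 GB → drive 1 (remaining 6 GB)
9 GB → drive 2 (remaining 7 GB)
1 GB → drive 1 (remaining 5 GB)
3 GB → drive 1 (remaining 2 GB)
11 GB → drive 3 (remaining 5 GB)
12 GB → drive 4 (remaining 4 GB)
9 GB → drive 5 (remaining 7 GB)
11 GB → drive 6 (remaining 5 GB)
4 GB → drive 4 (remaining 0 GB)
9 GB → drive 7 (remaining 7 GB)
3 GB → drive 3 (remaining 2 GB)
9 GB → drive 8 (remaining 7 GB)
4 GB → drive 6 (remaining 1 GB)
3 GB → drive 2 (remaining 4 GB)
8 drives × 16 GB = 128 GB; used 98 GB; unused 30 GB.

30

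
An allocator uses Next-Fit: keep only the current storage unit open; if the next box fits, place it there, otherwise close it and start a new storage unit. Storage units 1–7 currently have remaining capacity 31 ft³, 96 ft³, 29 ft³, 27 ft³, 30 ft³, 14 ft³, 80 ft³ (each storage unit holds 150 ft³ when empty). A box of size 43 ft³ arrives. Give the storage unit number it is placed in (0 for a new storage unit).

7

Next-Fit only looks at storage unit 7, which has 80 ft³ free.
43 ft³ fits there.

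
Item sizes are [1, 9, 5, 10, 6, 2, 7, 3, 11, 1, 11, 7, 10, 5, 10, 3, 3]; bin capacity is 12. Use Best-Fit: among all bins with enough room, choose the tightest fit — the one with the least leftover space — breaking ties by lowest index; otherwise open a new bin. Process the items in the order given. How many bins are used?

bin 1: place 1, 11 left
bin 1: place 9, 2 left
bin 2: place 5, 7 left
bin 3: place 10, 2 left
bin 2: place 6, 1 left
bin 1: place 2, 0 left
bin 4: place 7, 5 left
bin 4: place 3, 2 left
bin 5: place 11, 1 left
bin 2: place 1, 0 left
bin 6: place 11, 1 left
bin 7: place 7, 5 left
bin 8: place 10, 2 left
bin 7: place 5, 0 left
bin 9: place 10, 2 left
bin 10: place 3, 9 left
bin 10: place 3, 6 left
Final bins: [1,9,2] [5,6,1] [10] [7,3] [11] [11] [7,5] [10] [10] [3,3].

10 bins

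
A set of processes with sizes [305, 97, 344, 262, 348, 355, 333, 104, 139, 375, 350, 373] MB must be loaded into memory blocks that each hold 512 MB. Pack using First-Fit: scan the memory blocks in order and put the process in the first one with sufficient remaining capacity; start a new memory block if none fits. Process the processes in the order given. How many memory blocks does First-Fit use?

Put 305 MB in memory block 1; 207 MB remain.
Put 97 MB in memory block 1; 110 MB remain.
Put 344 MB in memory block 2; 168 MB remain.
Put 262 MB in memory block 3; 250 MB remain.
Put 348 MB in memory block 4; 164 MB remain.
Put 355 MB in memory block 5; 157 MB remain.
Put 333 MB in memory block 6; 179 MB remain.
Put 104 MB in memory block 1; 6 MB remain.
Put 139 MB in memory block 2; 29 MB remain.
Put 375 MB in memory block 7; 137 MB remain.
Put 350 MB in memory block 8; 162 MB remain.
Put 373 MB in memory block 9; 139 MB remain.

9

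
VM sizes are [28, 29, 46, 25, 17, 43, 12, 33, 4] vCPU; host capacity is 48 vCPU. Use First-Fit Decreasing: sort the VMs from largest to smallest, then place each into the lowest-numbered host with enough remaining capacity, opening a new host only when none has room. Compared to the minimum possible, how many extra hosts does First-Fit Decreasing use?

First-Fit Decreasing: [46] [43,4] [33,12] [29,17] [28] [25] → 6 hosts.
6 VMs exceed 24 vCPU (half the capacity), and no two of those can share a host, so at least 6 hosts are needed.
So 6 is already optimal.

0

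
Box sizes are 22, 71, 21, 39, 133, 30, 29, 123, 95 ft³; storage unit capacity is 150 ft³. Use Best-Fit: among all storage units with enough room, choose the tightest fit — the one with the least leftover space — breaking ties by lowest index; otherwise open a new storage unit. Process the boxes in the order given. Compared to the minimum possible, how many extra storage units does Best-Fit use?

Best-Fit: [22,71,21,30] [39,29] [133] [123] [95] → 5 storage units.
Total size 563 ft³; any packing needs at least ⌈563/150⌉ = 4 storage units.
An optimal packing achieves that bound: [133] [123,22] [95,30,21] [71,39,29] → 4 storage units.
Excess: 5 − 4 = 1.

1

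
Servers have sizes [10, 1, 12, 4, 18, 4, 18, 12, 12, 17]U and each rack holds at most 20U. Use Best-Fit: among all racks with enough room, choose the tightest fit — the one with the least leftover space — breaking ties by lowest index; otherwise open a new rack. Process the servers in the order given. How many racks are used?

rack 1: place 10U, 10U left
rack 1: place 1U, 9U left
rack 2: place 12U, 8U left
rack 2: place 4U, 4U left
rack 3: place 18U, 2U left
rack 2: place 4U, 0U left
rack 4: place 18U, 2U left
rack 5: place 12U, 8U left
rack 6: place 12U, 8U left
rack 7: place 17U, 3U left

7 racks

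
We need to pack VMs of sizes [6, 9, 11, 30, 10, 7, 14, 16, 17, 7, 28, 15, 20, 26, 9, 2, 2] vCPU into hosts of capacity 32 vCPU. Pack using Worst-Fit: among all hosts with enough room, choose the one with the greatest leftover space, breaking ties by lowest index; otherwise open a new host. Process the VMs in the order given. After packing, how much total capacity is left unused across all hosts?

Put 6 vCPU in host 1; 26 vCPU remain.
Put 9 vCPU in host 1; 17 vCPU remain.
Put 11 vCPU in host 1; 6 vCPU remain.
Put 30 vCPU in host 2; 2 vCPU remain.
Put 10 vCPU in host 3; 22 vCPU remain.
Put 7 vCPU in host 3; 15 vCPU remain.
Put 14 vCPU in host 3; 1 vCPU remain.
Put 16 vCPU in host 4; 16 vCPU remain.
Put 17 vCPU in host 5; 15 vCPU remain.
Put 7 vCPU in host 4; 9 vCPU remain.
Put 28 vCPU in host 6; 4 vCPU remain.
Put 15 vCPU in host 5; 0 vCPU remain.
Put 20 vCPU in host 7; 12 vCPU remain.
Put 26 vCPU in host 8; 6 vCPU remain.
Put 9 vCPU in host 7; 3 vCPU remain.
Put 2 vCPU in host 4; 7 vCPU remain.
Put 2 vCPU in host 4; 5 vCPU remain.
8 hosts × 32 vCPU = 256 vCPU; used 229 vCPU; unused 27 vCPU.

27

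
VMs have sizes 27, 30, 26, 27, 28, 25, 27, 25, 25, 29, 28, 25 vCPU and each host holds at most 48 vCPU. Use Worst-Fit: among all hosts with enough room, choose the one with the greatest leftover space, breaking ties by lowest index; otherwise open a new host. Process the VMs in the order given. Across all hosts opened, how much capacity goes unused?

Put 27 vCPU in host 1; 21 vCPU remain.
Put 30 vCPU in host 2; 18 vCPU remain.
Put 26 vCPU in host 3; 22 vCPU remain.
Put 27 vCPU in host 4; 21 vCPU remain.
Put 28 vCPU in host 5; 20 vCPU remain.
Put 25 vCPU in host 6; 23 vCPU remain.
Put 27 vCPU in host 7; 21 vCPU remain.
Put 25 vCPU in host 8; 23 vCPU remain.
Put 25 vCPU in host 9; 23 vCPU remain.
Put 29 vCPU in host 10; 19 vCPU remain.
Put 28 vCPU in host 11; 20 vCPU remain.
Put 25 vCPU in host 12; 23 vCPU remain.
12 hosts × 48 vCPU = 576 vCPU; used 322 vCPU; unused 254 vCPU.

254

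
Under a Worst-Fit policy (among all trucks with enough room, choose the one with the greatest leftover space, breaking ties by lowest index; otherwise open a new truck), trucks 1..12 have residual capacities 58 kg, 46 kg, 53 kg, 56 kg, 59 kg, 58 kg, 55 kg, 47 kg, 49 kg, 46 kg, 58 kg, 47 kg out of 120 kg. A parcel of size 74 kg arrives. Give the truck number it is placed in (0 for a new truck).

No truck has ≥ 74 kg free, so a new truck is opened.

0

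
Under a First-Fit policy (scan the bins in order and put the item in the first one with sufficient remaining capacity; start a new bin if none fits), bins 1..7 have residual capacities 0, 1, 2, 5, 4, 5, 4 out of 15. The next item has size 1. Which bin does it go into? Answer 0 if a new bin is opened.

2

Bins with room: bin 2 (1), bin 3 (2), bin 4 (5), bin 5 (4), bin 6 (5), bin 7 (4).
The first with room is bin 2.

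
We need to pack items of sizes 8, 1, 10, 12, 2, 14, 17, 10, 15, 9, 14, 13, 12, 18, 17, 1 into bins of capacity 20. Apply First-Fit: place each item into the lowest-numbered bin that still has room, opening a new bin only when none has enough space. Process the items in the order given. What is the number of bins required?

11 bins

Put 8 in bin 1; 12 remain.
Put 1 in bin 1; 11 remain.
Put 10 in bin 1; 1 remain.
Put 12 in bin 2; 8 remain.
Put 2 in bin 2; 6 remain.
Put 14 in bin 3; 6 remain.
Put 17 in bin 4; 3 remain.
Put 10 in bin 5; 10 remain.
Put 15 in bin 6; 5 remain.
Put 9 in bin 5; 1 remain.
Put 14 in bin 7; 6 remain.
Put 13 in bin 8; 7 remain.
Put 12 in bin 9; 8 remain.
Put 18 in bin 10; 2 remain.
Put 17 in bin 11; 3 remain.
Put 1 in bin 1; 0 remain.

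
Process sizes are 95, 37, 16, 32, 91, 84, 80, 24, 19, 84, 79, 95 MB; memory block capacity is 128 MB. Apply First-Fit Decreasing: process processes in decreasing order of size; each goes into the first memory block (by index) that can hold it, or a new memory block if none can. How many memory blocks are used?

Sorted descending: 95, 95, 91, 84, 84, 80, 79, 37, 32, 24, 19, 16.
95 MB → memory block 1 (remaining 33 MB)
95 MB → memory block 2 (remaining 33 MB)
91 MB → memory block 3 (remaining 37 MB)
84 MB → memory block 4 (remaining 44 MB)
84 MB → memory block 5 (remaining 44 MB)
80 MB → memory block 6 (remaining 48 MB)
79 MB → memory block 7 (remaining 49 MB)
37 MB → memory block 3 (remaining 0 MB)
32 MB → memory block 1 (remaining 1 MB)
24 MB → memory block 2 (remaining 9 MB)
19 MB → memory block 4 (remaining 25 MB)
16 MB → memory block 4 (remaining 9 MB)

7 memory blocks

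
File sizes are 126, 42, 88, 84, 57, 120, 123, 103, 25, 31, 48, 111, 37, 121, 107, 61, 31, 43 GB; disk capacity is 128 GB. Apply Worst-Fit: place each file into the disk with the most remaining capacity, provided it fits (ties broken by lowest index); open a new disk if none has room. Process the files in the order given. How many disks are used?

12

Put 126 GB in disk 1; 2 GB remain.
Put 42 GB in disk 2; 86 GB remain.
Put 88 GB in disk 3; 40 GB remain.
Put 84 GB in disk 2; 2 GB remain.
Put 57 GB in disk 4; 71 GB remain.
Put 120 GB in disk 5; 8 GB remain.
Put 123 GB in disk 6; 5 GB remain.
Put 103 GB in disk 7; 25 GB remain.
Put 25 GB in disk 4; 46 GB remain.
Put 31 GB in disk 4; 15 GB remain.
Put 48 GB in disk 8; 80 GB remain.
Put 111 GB in disk 9; 17 GB remain.
Put 37 GB in disk 8; 43 GB remain.
Put 121 GB in disk 10; 7 GB remain.
Put 107 GB in disk 11; 21 GB remain.
Put 61 GB in disk 12; 67 GB remain.
Put 31 GB in disk 12; 36 GB remain.
Put 43 GB in disk 8; 0 GB remain.
Final disks: [126] [42,84] [88] [57,25,31] [120] [123] [103] [48,37,43] [111] [121] [107] [61,31].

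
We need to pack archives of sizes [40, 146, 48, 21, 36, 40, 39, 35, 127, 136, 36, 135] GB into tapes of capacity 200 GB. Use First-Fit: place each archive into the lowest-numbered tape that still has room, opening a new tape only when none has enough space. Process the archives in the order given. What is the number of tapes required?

Put 40 GB in tape 1; 160 GB remain.
Put 146 GB in tape 1; 14 GB remain.
Put 48 GB in tape 2; 152 GB remain.
Put 21 GB in tape 2; 131 GB remain.
Put 36 GB in tape 2; 95 GB remain.
Put 40 GB in tape 2; 55 GB remain.
Put 39 GB in tape 2; 16 GB remain.
Put 35 GB in tape 3; 165 GB remain.
Put 127 GB in tape 3; 38 GB remain.
Put 136 GB in tape 4; 64 GB remain.
Put 36 GB in tape 3; 2 GB remain.
Put 135 GB in tape 5; 65 GB remain.

5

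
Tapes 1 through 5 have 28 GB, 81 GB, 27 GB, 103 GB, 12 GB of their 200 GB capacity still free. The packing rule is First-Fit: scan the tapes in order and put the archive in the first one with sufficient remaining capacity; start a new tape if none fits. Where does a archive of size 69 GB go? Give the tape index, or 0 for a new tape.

2

Tapes with room: tape 2 (81 GB), tape 4 (103 GB).
The first with room is tape 2.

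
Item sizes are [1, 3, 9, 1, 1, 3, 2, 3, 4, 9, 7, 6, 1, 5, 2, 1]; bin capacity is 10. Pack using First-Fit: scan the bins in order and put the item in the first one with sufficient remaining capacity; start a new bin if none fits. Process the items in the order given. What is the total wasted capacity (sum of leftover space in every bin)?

12

1 → bin 1 (remaining 9)
3 → bin 1 (remaining 6)
9 → bin 2 (remaining 1)
1 → bin 1 (remaining 5)
1 → bin 1 (remaining 4)
3 → bin 1 (remaining 1)
2 → bin 3 (remaining 8)
3 → bin 3 (remaining 5)
4 → bin 3 (remaining 1)
9 → bin 4 (remaining 1)
7 → bin 5 (remaining 3)
6 → bin 6 (remaining 4)
1 → bin 1 (remaining 0)
5 → bin 7 (remaining 5)
2 → bin 5 (remaining 1)
1 → bin 2 (remaining 0)
7 bins × 10 = 70; used 58; unused 12.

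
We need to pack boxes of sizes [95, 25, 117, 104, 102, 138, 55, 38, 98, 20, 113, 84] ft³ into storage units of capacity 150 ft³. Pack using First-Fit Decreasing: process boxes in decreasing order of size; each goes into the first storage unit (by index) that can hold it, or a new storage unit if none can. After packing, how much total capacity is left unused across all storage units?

Sorted descending: 138, 117, 113, 104, 102, 98, 95, 84, 55, 38, 25, 20.
138 ft³ → storage unit 1 (remaining 12 ft³)
117 ft³ → storage unit 2 (remaining 33 ft³)
113 ft³ → storage unit 3 (remaining 37 ft³)
104 ft³ → storage unit 4 (remaining 46 ft³)
102 ft³ → storage unit 5 (remaining 48 ft³)
98 ft³ → storage unit 6 (remaining 52 ft³)
95 ft³ → storage unit 7 (remaining 55 ft³)
84 ft³ → storage unit 8 (remaining 66 ft³)
55 ft³ → storage unit 7 (remaining 0 ft³)
38 ft³ → storage unit 4 (remaining 8 ft³)
25 ft³ → storage unit 2 (remaining 8 ft³)
20 ft³ → storage unit 3 (remaining 17 ft³)
8 storage units × 150 ft³ = 1200 ft³; used 989 ft³; unused 211 ft³.

211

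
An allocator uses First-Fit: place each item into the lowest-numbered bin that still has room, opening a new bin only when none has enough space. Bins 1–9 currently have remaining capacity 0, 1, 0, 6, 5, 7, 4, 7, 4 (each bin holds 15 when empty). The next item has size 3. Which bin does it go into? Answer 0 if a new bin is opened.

4

Bins with room: bin 4 (6), bin 5 (5), bin 6 (7), bin 7 (4), bin 8 (7), bin 9 (4).
The first with room is bin 4.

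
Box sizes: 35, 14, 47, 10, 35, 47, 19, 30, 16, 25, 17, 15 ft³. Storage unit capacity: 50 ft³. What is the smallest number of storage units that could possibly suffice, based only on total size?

7

Total size = 35 + 14 + 47 + 10 + 35 + 47 + 19 + 30 + 16 + 25 + 17 + 15 = 310 ft³.
⌈310 / 50⌉ = 7.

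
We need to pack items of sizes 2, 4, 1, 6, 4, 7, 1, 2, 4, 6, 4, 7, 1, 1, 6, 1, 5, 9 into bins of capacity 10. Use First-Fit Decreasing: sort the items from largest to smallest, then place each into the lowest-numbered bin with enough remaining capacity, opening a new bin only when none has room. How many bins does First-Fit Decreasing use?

8 bins

Sorted descending: 9, 7, 7, 6, 6, 6, 5, 4, 4, 4, 4, 2, 2, 1, 1, 1, 1, 1.
9 → bin 1 (remaining 1)
7 → bin 2 (remaining 3)
7 → bin 3 (remaining 3)
6 → bin 4 (remaining 4)
6 → bin 5 (remaining 4)
6 → bin 6 (remaining 4)
5 → bin 7 (remaining 5)
4 → bin 4 (remaining 0)
4 → bin 5 (remaining 0)
4 → bin 6 (remaining 0)
4 → bin 7 (remaining 1)
2 → bin 2 (remaining 1)
2 → bin 3 (remaining 1)
1 → bin 1 (remaining 0)
1 → bin 2 (remaining 0)
1 → bin 3 (remaining 0)
1 → bin 7 (remaining 0)
1 → bin 8 (remaining 9)
Final bins: [9,1] [7,2,1] [7,2,1] [6,4] [6,4] [6,4] [5,4,1] [1].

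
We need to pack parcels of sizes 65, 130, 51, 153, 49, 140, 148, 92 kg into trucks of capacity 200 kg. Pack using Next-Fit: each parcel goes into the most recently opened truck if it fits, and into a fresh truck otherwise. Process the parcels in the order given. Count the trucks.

6 trucks

truck 1: place 65 kg, 135 kg left
truck 1: place 130 kg, 5 kg left
truck 2: place 51 kg, 149 kg left
truck 3: place 153 kg, 47 kg left
truck 4: place 49 kg, 151 kg left
truck 4: place 140 kg, 11 kg left
truck 5: place 148 kg, 52 kg left
truck 6: place 92 kg, 108 kg left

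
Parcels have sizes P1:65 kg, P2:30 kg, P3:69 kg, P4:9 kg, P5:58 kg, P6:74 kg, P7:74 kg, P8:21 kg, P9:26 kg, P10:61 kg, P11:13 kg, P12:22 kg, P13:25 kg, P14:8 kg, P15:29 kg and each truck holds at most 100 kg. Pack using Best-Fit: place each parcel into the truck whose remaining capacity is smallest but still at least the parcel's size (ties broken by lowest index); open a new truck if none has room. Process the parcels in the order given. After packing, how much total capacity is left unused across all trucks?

truck 1: place P1 (65 kg), 35 kg left
truck 1: place P2 (30 kg), 5 kg left
truck 2: place P3 (69 kg), 31 kg left
truck 2: place P4 (9 kg), 22 kg left
truck 3: place P5 (58 kg), 42 kg left
truck 4: place P6 (74 kg), 26 kg left
truck 5: place P7 (74 kg), 26 kg left
truck 2: place P8 (21 kg), 1 kg left
truck 4: place P9 (26 kg), 0 kg left
truck 6: place P10 (61 kg), 39 kg left
truck 5: place P11 (13 kg), 13 kg left
truck 6: place P12 (22 kg), 17 kg left
truck 3: place P13 (25 kg), 17 kg left
truck 5: place P14 (8 kg), 5 kg left
truck 7: place P15 (29 kg), 71 kg left
7 trucks × 100 kg = 700 kg; used 584 kg; unused 116 kg.

116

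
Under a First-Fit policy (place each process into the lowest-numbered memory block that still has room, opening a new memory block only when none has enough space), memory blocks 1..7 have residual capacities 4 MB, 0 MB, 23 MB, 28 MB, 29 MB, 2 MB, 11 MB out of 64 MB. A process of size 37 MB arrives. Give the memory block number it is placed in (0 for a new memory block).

No memory block has ≥ 37 MB free, so a new memory block is opened.

0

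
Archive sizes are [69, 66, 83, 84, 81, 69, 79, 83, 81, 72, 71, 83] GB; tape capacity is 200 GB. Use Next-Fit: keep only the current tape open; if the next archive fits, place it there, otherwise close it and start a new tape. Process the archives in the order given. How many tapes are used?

69 GB → tape 1 (remaining 131 GB)
66 GB → tape 1 (remaining 65 GB)
83 GB → tape 2 (remaining 117 GB)
84 GB → tape 2 (remaining 33 GB)
81 GB → tape 3 (remaining 119 GB)
69 GB → tape 3 (remaining 50 GB)
79 GB → tape 4 (remaining 121 GB)
83 GB → tape 4 (remaining 38 GB)
81 GB → tape 5 (remaining 119 GB)
72 GB → tape 5 (remaining 47 GB)
71 GB → tape 6 (remaining 129 GB)
83 GB → tape 6 (remaining 46 GB)

6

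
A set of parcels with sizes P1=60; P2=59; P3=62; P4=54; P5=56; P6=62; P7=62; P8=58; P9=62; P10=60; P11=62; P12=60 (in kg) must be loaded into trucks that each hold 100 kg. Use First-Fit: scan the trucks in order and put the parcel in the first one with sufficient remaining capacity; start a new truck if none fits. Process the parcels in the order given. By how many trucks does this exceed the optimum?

0

First-Fit: [60] [59] [62] [54] [56] [62] [62] [58] [62] [60] [62] [60] → 12 trucks.
12 parcels exceed 50 kg (half the capacity), and no two of those can share a truck, so at least 12 trucks are needed.
So 12 is already optimal.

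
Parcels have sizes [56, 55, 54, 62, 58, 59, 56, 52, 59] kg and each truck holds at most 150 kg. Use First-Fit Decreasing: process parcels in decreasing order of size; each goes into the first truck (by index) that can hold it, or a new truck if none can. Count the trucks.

5 trucks

Sorted descending: 62, 59, 59, 58, 56, 56, 55, 54, 52.
truck 1: place 62 kg, 88 kg left
truck 1: place 59 kg, 29 kg left
truck 2: place 59 kg, 91 kg left
truck 2: place 58 kg, 33 kg left
truck 3: place 56 kg, 94 kg left
truck 3: place 56 kg, 38 kg left
truck 4: place 55 kg, 95 kg left
truck 4: place 54 kg, 41 kg left
truck 5: place 52 kg, 98 kg left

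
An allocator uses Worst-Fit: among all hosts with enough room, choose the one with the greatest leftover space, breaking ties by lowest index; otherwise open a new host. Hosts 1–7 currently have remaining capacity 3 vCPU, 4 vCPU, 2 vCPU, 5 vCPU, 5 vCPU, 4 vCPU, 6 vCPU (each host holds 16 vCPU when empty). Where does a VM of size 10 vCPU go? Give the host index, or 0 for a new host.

No host has ≥ 10 vCPU free, so a new host is opened.

0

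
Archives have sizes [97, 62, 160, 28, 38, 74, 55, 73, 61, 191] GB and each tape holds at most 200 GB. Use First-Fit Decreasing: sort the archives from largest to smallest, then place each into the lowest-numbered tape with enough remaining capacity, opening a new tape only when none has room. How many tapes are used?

5

Sorted descending: 191, 160, 97, 74, 73, 62, 61, 55, 38, 28.
Put 191 GB in tape 1; 9 GB remain.
Put 160 GB in tape 2; 40 GB remain.
Put 97 GB in tape 3; 103 GB remain.
Put 74 GB in tape 3; 29 GB remain.
Put 73 GB in tape 4; 127 GB remain.
Put 62 GB in tape 4; 65 GB remain.
Put 61 GB in tape 4; 4 GB remain.
Put 55 GB in tape 5; 145 GB remain.
Put 38 GB in tape 2; 2 GB remain.
Put 28 GB in tape 3; 1 GB remain.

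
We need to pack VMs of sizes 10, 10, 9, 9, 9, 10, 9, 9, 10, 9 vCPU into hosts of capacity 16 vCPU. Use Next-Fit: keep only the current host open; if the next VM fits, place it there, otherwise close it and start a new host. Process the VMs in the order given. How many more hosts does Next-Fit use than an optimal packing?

0

Next-Fit: [10] [10] [9] [9] [9] [10] [9] [9] [10] [9] → 10 hosts.
10 VMs exceed 8 vCPU (half the capacity), and no two of those can share a host, so at least 10 hosts are needed.
So 10 is already optimal.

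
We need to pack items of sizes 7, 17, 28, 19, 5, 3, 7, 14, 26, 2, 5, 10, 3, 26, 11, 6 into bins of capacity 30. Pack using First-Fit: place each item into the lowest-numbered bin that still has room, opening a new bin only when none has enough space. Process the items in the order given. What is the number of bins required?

bin 1: place 7, 23 left
bin 1: place 17, 6 left
bin 2: place 28, 2 left
bin 3: place 19, 11 left
bin 1: place 5, 1 left
bin 3: place 3, 8 left
bin 3: place 7, 1 left
bin 4: place 14, 16 left
bin 5: place 26, 4 left
bin 2: place 2, 0 left
bin 4: place 5, 11 left
bin 4: place 10, 1 left
bin 5: place 3, 1 left
bin 6: place 26, 4 left
bin 7: place 11, 19 left
bin 7: place 6, 13 left
Final bins: [7,17,5] [28,2] [19,3,7] [14,5,10] [26,3] [26] [11,6].

7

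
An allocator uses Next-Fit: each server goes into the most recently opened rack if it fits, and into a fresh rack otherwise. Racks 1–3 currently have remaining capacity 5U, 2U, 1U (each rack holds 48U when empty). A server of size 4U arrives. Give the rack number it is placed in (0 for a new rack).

Next-Fit only looks at rack 3, which has 1U free.
4U does not fit, so a new rack is opened.

0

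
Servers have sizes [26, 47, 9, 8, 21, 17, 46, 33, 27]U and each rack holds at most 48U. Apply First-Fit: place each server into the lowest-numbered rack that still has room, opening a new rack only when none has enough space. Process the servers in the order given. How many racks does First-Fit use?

6 racks

26U → rack 1 (remaining 22U)
47U → rack 2 (remaining 1U)
9U → rack 1 (remaining 13U)
8U → rack 1 (remaining 5U)
21U → rack 3 (remaining 27U)
17U → rack 3 (remaining 10U)
46U → rack 4 (remaining 2U)
33U → rack 5 (remaining 15U)
27U → rack 6 (remaining 21U)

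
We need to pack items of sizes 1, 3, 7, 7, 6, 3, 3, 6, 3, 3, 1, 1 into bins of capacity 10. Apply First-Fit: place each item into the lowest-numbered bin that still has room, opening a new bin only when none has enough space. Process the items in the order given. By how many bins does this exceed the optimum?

First-Fit: [1,3,6] [7,3] [7,3] [6,3,1] [3,1] → 5 bins.
Total size 44; any packing needs at least ⌈44/10⌉ = 5 bins.
So 5 is already optimal.

0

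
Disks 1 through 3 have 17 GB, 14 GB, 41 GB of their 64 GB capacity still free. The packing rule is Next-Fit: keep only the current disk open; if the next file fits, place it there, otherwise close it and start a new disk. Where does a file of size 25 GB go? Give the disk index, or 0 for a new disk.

Next-Fit only looks at disk 3, which has 41 GB free.
25 GB fits there.

3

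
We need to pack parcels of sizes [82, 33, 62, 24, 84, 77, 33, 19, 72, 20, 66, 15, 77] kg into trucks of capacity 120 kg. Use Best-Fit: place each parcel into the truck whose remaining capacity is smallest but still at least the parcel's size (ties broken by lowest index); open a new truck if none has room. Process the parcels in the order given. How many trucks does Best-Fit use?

7

truck 1: place 82 kg, 38 kg left
truck 1: place 33 kg, 5 kg left
truck 2: place 62 kg, 58 kg left
truck 2: place 24 kg, 34 kg left
truck 3: place 84 kg, 36 kg left
truck 4: place 77 kg, 43 kg left
truck 2: place 33 kg, 1 kg left
truck 3: place 19 kg, 17 kg left
truck 5: place 72 kg, 48 kg left
truck 4: place 20 kg, 23 kg left
truck 6: place 66 kg, 54 kg left
truck 3: place 15 kg, 2 kg left
truck 7: place 77 kg, 43 kg left
Final trucks: [82,33] [62,24,33] [84,19,15] [77,20] [72] [66] [77].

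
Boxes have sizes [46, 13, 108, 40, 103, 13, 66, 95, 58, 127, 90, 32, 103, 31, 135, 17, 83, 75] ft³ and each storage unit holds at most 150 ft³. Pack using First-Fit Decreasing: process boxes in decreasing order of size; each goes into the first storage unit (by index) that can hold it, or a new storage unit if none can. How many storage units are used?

9 storage units

Sorted descending: 135, 127, 108, 103, 103, 95, 90, 83, 75, 66, 58, 46, 40, 32, 31, 17, 13, 13.
storage unit 1: place 135 ft³, 15 ft³ left
storage unit 2: place 127 ft³, 23 ft³ left
storage unit 3: place 108 ft³, 42 ft³ left
storage unit 4: place 103 ft³, 47 ft³ left
storage unit 5: place 103 ft³, 47 ft³ left
storage unit 6: place 95 ft³, 55 ft³ left
storage unit 7: place 90 ft³, 60 ft³ left
storage unit 8: place 83 ft³, 67 ft³ left
storage unit 9: place 75 ft³, 75 ft³ left
storage unit 8: place 66 ft³, 1 ft³ left
storage unit 7: place 58 ft³, 2 ft³ left
storage unit 4: place 46 ft³, 1 ft³ left
storage unit 3: place 40 ft³, 2 ft³ left
storage unit 5: place 32 ft³, 15 ft³ left
storage unit 6: place 31 ft³, 24 ft³ left
storage unit 2: place 17 ft³, 6 ft³ left
storage unit 1: place 13 ft³, 2 ft³ left
storage unit 5: place 13 ft³, 2 ft³ left
Final storage units: [135,13] [127,17] [108,40] [103,46] [103,32,13] [95,31] [90,58] [83,66] [75].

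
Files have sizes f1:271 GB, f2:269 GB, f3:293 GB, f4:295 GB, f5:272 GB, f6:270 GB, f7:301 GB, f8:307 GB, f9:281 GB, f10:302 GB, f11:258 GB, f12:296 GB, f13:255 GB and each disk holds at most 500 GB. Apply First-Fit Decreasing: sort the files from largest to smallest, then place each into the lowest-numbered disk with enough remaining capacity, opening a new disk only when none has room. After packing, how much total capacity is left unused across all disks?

2830

Sorted descending: 307, 302, 301, 296, 295, 293, 281, 272, 271, 270, 269, 258, 255.
307 GB → disk 1 (remaining 193 GB)
302 GB → disk 2 (remaining 198 GB)
301 GB → disk 3 (remaining 199 GB)
296 GB → disk 4 (remaining 204 GB)
295 GB → disk 5 (remaining 205 GB)
293 GB → disk 6 (remaining 207 GB)
281 GB → disk 7 (remaining 219 GB)
272 GB → disk 8 (remaining 228 GB)
271 GB → disk 9 (remaining 229 GB)
270 GB → disk 10 (remaining 230 GB)
269 GB → disk 11 (remaining 231 GB)
258 GB → disk 12 (remaining 242 GB)
255 GB → disk 13 (remaining 245 GB)
13 disks × 500 GB = 6500 GB; used 3670 GB; unused 2830 GB.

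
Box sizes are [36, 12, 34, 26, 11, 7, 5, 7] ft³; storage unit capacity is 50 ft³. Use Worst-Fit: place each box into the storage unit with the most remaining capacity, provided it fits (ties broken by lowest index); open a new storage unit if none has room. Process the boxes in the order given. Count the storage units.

3

storage unit 1: place 36 ft³, 14 ft³ left
storage unit 1: place 12 ft³, 2 ft³ left
storage unit 2: place 34 ft³, 16 ft³ left
storage unit 3: place 26 ft³, 24 ft³ left
storage unit 3: place 11 ft³, 13 ft³ left
storage unit 2: place 7 ft³, 9 ft³ left
storage unit 3: place 5 ft³, 8 ft³ left
storage unit 2: place 7 ft³, 2 ft³ left
Final storage units: [36,12] [34,7,7] [26,11,5].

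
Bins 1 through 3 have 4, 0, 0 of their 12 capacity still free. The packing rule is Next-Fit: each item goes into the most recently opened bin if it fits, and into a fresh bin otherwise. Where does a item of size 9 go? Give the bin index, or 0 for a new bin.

0

Next-Fit only looks at bin 3, which has 0 free.
9 does not fit, so a new bin is opened.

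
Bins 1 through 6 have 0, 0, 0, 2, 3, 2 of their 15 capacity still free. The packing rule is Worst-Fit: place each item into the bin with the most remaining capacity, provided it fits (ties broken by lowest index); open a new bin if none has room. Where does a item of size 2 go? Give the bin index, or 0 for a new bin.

5

Bins with room: bin 4 (2), bin 5 (3), bin 6 (2).
Most room is bin 5 with 3 free.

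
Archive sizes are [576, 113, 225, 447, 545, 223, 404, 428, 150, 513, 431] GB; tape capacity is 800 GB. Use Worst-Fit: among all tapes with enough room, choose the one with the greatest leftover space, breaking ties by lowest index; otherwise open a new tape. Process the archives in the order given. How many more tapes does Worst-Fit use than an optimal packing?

0

Worst-Fit: [576,113] [225,447] [545,223] [404,150] [428] [513] [431] → 7 tapes.
7 archives exceed 400 GB (half the capacity), and no two of those can share a tape, so at least 7 tapes are needed.
So 7 is already optimal.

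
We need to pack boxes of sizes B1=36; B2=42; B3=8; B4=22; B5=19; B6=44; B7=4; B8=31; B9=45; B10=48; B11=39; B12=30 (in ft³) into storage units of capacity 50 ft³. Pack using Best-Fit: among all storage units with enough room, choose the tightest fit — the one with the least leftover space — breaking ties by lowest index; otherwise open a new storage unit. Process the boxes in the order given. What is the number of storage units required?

Put B1 (36 ft³) in storage unit 1; 14 ft³ remain.
Put B2 (42 ft³) in storage unit 2; 8 ft³ remain.
Put B3 (8 ft³) in storage unit 2; 0 ft³ remain.
Put B4 (22 ft³) in storage unit 3; 28 ft³ remain.
Put B5 (19 ft³) in storage unit 3; 9 ft³ remain.
Put B6 (44 ft³) in storage unit 4; 6 ft³ remain.
Put B7 (4 ft³) in storage unit 4; 2 ft³ remain.
Put B8 (31 ft³) in storage unit 5; 19 ft³ remain.
Put B9 (45 ft³) in storage unit 6; 5 ft³ remain.
Put B10 (48 ft³) in storage unit 7; 2 ft³ remain.
Put B11 (39 ft³) in storage unit 8; 11 ft³ remain.
Put B12 (30 ft³) in storage unit 9; 20 ft³ remain.
Final storage units: [36] [42,8] [22,19] [44,4] [31] [45] [48] [39] [30].

9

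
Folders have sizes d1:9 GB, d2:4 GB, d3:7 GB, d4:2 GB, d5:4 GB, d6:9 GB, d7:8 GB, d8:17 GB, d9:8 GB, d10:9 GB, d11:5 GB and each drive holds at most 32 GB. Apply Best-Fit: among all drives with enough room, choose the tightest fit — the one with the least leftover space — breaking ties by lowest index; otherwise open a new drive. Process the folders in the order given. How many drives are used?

3

drive 1: place d1 (9 GB), 23 GB left
drive 1: place d2 (4 GB), 19 GB left
drive 1: place d3 (7 GB), 12 GB left
drive 1: place d4 (2 GB), 10 GB left
drive 1: place d5 (4 GB), 6 GB left
drive 2: place d6 (9 GB), 23 GB left
drive 2: place d7 (8 GB), 15 GB left
drive 3: place d8 (17 GB), 15 GB left
drive 2: place d9 (8 GB), 7 GB left
drive 3: place d10 (9 GB), 6 GB left
drive 1: place d11 (5 GB), 1 GB left
Final drives: [9,4,7,2,4,5] [9,8,8] [17,9].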